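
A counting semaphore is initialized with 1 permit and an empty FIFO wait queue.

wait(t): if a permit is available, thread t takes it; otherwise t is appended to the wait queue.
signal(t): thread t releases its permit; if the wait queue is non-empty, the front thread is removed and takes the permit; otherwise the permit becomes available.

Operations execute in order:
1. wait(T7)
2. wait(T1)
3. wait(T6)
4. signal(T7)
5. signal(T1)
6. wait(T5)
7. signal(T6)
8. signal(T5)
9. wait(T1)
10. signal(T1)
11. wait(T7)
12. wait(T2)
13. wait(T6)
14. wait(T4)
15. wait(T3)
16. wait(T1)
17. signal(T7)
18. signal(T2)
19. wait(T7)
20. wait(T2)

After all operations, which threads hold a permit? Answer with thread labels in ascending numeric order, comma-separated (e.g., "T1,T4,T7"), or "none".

Answer: T6

Derivation:
Step 1: wait(T7) -> count=0 queue=[] holders={T7}
Step 2: wait(T1) -> count=0 queue=[T1] holders={T7}
Step 3: wait(T6) -> count=0 queue=[T1,T6] holders={T7}
Step 4: signal(T7) -> count=0 queue=[T6] holders={T1}
Step 5: signal(T1) -> count=0 queue=[] holders={T6}
Step 6: wait(T5) -> count=0 queue=[T5] holders={T6}
Step 7: signal(T6) -> count=0 queue=[] holders={T5}
Step 8: signal(T5) -> count=1 queue=[] holders={none}
Step 9: wait(T1) -> count=0 queue=[] holders={T1}
Step 10: signal(T1) -> count=1 queue=[] holders={none}
Step 11: wait(T7) -> count=0 queue=[] holders={T7}
Step 12: wait(T2) -> count=0 queue=[T2] holders={T7}
Step 13: wait(T6) -> count=0 queue=[T2,T6] holders={T7}
Step 14: wait(T4) -> count=0 queue=[T2,T6,T4] holders={T7}
Step 15: wait(T3) -> count=0 queue=[T2,T6,T4,T3] holders={T7}
Step 16: wait(T1) -> count=0 queue=[T2,T6,T4,T3,T1] holders={T7}
Step 17: signal(T7) -> count=0 queue=[T6,T4,T3,T1] holders={T2}
Step 18: signal(T2) -> count=0 queue=[T4,T3,T1] holders={T6}
Step 19: wait(T7) -> count=0 queue=[T4,T3,T1,T7] holders={T6}
Step 20: wait(T2) -> count=0 queue=[T4,T3,T1,T7,T2] holders={T6}
Final holders: T6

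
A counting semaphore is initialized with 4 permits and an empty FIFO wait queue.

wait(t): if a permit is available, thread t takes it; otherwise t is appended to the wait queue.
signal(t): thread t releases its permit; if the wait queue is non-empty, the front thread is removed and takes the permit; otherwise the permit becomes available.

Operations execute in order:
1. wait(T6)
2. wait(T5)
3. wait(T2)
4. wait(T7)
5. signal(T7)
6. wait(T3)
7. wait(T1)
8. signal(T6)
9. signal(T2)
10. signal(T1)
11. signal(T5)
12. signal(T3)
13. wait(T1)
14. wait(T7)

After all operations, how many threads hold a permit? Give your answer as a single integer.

Answer: 2

Derivation:
Step 1: wait(T6) -> count=3 queue=[] holders={T6}
Step 2: wait(T5) -> count=2 queue=[] holders={T5,T6}
Step 3: wait(T2) -> count=1 queue=[] holders={T2,T5,T6}
Step 4: wait(T7) -> count=0 queue=[] holders={T2,T5,T6,T7}
Step 5: signal(T7) -> count=1 queue=[] holders={T2,T5,T6}
Step 6: wait(T3) -> count=0 queue=[] holders={T2,T3,T5,T6}
Step 7: wait(T1) -> count=0 queue=[T1] holders={T2,T3,T5,T6}
Step 8: signal(T6) -> count=0 queue=[] holders={T1,T2,T3,T5}
Step 9: signal(T2) -> count=1 queue=[] holders={T1,T3,T5}
Step 10: signal(T1) -> count=2 queue=[] holders={T3,T5}
Step 11: signal(T5) -> count=3 queue=[] holders={T3}
Step 12: signal(T3) -> count=4 queue=[] holders={none}
Step 13: wait(T1) -> count=3 queue=[] holders={T1}
Step 14: wait(T7) -> count=2 queue=[] holders={T1,T7}
Final holders: {T1,T7} -> 2 thread(s)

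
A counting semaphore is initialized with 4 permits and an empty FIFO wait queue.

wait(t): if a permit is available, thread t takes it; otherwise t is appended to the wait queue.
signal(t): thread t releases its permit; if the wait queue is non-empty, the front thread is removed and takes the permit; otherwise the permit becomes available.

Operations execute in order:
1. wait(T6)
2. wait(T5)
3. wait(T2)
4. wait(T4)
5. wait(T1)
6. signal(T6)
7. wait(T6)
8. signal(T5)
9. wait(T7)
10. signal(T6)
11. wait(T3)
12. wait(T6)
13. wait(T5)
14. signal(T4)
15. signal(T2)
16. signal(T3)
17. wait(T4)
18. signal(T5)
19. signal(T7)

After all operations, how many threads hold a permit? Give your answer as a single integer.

Answer: 3

Derivation:
Step 1: wait(T6) -> count=3 queue=[] holders={T6}
Step 2: wait(T5) -> count=2 queue=[] holders={T5,T6}
Step 3: wait(T2) -> count=1 queue=[] holders={T2,T5,T6}
Step 4: wait(T4) -> count=0 queue=[] holders={T2,T4,T5,T6}
Step 5: wait(T1) -> count=0 queue=[T1] holders={T2,T4,T5,T6}
Step 6: signal(T6) -> count=0 queue=[] holders={T1,T2,T4,T5}
Step 7: wait(T6) -> count=0 queue=[T6] holders={T1,T2,T4,T5}
Step 8: signal(T5) -> count=0 queue=[] holders={T1,T2,T4,T6}
Step 9: wait(T7) -> count=0 queue=[T7] holders={T1,T2,T4,T6}
Step 10: signal(T6) -> count=0 queue=[] holders={T1,T2,T4,T7}
Step 11: wait(T3) -> count=0 queue=[T3] holders={T1,T2,T4,T7}
Step 12: wait(T6) -> count=0 queue=[T3,T6] holders={T1,T2,T4,T7}
Step 13: wait(T5) -> count=0 queue=[T3,T6,T5] holders={T1,T2,T4,T7}
Step 14: signal(T4) -> count=0 queue=[T6,T5] holders={T1,T2,T3,T7}
Step 15: signal(T2) -> count=0 queue=[T5] holders={T1,T3,T6,T7}
Step 16: signal(T3) -> count=0 queue=[] holders={T1,T5,T6,T7}
Step 17: wait(T4) -> count=0 queue=[T4] holders={T1,T5,T6,T7}
Step 18: signal(T5) -> count=0 queue=[] holders={T1,T4,T6,T7}
Step 19: signal(T7) -> count=1 queue=[] holders={T1,T4,T6}
Final holders: {T1,T4,T6} -> 3 thread(s)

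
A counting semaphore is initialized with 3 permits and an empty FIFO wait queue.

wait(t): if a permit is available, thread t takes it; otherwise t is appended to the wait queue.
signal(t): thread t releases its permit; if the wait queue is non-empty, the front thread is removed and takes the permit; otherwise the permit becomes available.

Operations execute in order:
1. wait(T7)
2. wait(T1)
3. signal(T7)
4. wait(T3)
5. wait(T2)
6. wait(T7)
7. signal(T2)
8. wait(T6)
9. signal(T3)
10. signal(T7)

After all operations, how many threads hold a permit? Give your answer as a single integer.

Answer: 2

Derivation:
Step 1: wait(T7) -> count=2 queue=[] holders={T7}
Step 2: wait(T1) -> count=1 queue=[] holders={T1,T7}
Step 3: signal(T7) -> count=2 queue=[] holders={T1}
Step 4: wait(T3) -> count=1 queue=[] holders={T1,T3}
Step 5: wait(T2) -> count=0 queue=[] holders={T1,T2,T3}
Step 6: wait(T7) -> count=0 queue=[T7] holders={T1,T2,T3}
Step 7: signal(T2) -> count=0 queue=[] holders={T1,T3,T7}
Step 8: wait(T6) -> count=0 queue=[T6] holders={T1,T3,T7}
Step 9: signal(T3) -> count=0 queue=[] holders={T1,T6,T7}
Step 10: signal(T7) -> count=1 queue=[] holders={T1,T6}
Final holders: {T1,T6} -> 2 thread(s)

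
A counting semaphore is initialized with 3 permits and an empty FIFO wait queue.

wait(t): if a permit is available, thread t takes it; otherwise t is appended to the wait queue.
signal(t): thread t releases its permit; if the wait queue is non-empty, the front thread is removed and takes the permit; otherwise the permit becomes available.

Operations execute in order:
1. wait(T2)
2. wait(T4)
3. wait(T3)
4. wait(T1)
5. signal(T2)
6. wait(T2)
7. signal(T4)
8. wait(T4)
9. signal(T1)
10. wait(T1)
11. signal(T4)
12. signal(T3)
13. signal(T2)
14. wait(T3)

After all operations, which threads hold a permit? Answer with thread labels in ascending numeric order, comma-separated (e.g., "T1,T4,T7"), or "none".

Step 1: wait(T2) -> count=2 queue=[] holders={T2}
Step 2: wait(T4) -> count=1 queue=[] holders={T2,T4}
Step 3: wait(T3) -> count=0 queue=[] holders={T2,T3,T4}
Step 4: wait(T1) -> count=0 queue=[T1] holders={T2,T3,T4}
Step 5: signal(T2) -> count=0 queue=[] holders={T1,T3,T4}
Step 6: wait(T2) -> count=0 queue=[T2] holders={T1,T3,T4}
Step 7: signal(T4) -> count=0 queue=[] holders={T1,T2,T3}
Step 8: wait(T4) -> count=0 queue=[T4] holders={T1,T2,T3}
Step 9: signal(T1) -> count=0 queue=[] holders={T2,T3,T4}
Step 10: wait(T1) -> count=0 queue=[T1] holders={T2,T3,T4}
Step 11: signal(T4) -> count=0 queue=[] holders={T1,T2,T3}
Step 12: signal(T3) -> count=1 queue=[] holders={T1,T2}
Step 13: signal(T2) -> count=2 queue=[] holders={T1}
Step 14: wait(T3) -> count=1 queue=[] holders={T1,T3}
Final holders: T1,T3

Answer: T1,T3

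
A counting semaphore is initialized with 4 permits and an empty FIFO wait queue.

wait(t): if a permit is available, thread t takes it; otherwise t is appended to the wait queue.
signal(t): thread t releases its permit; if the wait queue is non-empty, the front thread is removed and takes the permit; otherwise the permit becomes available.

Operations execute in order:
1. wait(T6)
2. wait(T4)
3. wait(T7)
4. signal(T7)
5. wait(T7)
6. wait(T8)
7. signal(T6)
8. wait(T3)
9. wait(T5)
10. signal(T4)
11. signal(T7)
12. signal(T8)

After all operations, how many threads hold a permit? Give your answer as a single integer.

Answer: 2

Derivation:
Step 1: wait(T6) -> count=3 queue=[] holders={T6}
Step 2: wait(T4) -> count=2 queue=[] holders={T4,T6}
Step 3: wait(T7) -> count=1 queue=[] holders={T4,T6,T7}
Step 4: signal(T7) -> count=2 queue=[] holders={T4,T6}
Step 5: wait(T7) -> count=1 queue=[] holders={T4,T6,T7}
Step 6: wait(T8) -> count=0 queue=[] holders={T4,T6,T7,T8}
Step 7: signal(T6) -> count=1 queue=[] holders={T4,T7,T8}
Step 8: wait(T3) -> count=0 queue=[] holders={T3,T4,T7,T8}
Step 9: wait(T5) -> count=0 queue=[T5] holders={T3,T4,T7,T8}
Step 10: signal(T4) -> count=0 queue=[] holders={T3,T5,T7,T8}
Step 11: signal(T7) -> count=1 queue=[] holders={T3,T5,T8}
Step 12: signal(T8) -> count=2 queue=[] holders={T3,T5}
Final holders: {T3,T5} -> 2 thread(s)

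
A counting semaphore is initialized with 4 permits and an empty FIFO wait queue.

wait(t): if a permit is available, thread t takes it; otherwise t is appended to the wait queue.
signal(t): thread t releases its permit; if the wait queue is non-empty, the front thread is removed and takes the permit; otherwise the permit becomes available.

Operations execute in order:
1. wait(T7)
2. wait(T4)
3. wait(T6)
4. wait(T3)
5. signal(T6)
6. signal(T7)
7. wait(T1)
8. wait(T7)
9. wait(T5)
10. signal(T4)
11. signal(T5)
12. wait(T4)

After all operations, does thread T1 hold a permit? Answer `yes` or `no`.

Step 1: wait(T7) -> count=3 queue=[] holders={T7}
Step 2: wait(T4) -> count=2 queue=[] holders={T4,T7}
Step 3: wait(T6) -> count=1 queue=[] holders={T4,T6,T7}
Step 4: wait(T3) -> count=0 queue=[] holders={T3,T4,T6,T7}
Step 5: signal(T6) -> count=1 queue=[] holders={T3,T4,T7}
Step 6: signal(T7) -> count=2 queue=[] holders={T3,T4}
Step 7: wait(T1) -> count=1 queue=[] holders={T1,T3,T4}
Step 8: wait(T7) -> count=0 queue=[] holders={T1,T3,T4,T7}
Step 9: wait(T5) -> count=0 queue=[T5] holders={T1,T3,T4,T7}
Step 10: signal(T4) -> count=0 queue=[] holders={T1,T3,T5,T7}
Step 11: signal(T5) -> count=1 queue=[] holders={T1,T3,T7}
Step 12: wait(T4) -> count=0 queue=[] holders={T1,T3,T4,T7}
Final holders: {T1,T3,T4,T7} -> T1 in holders

Answer: yes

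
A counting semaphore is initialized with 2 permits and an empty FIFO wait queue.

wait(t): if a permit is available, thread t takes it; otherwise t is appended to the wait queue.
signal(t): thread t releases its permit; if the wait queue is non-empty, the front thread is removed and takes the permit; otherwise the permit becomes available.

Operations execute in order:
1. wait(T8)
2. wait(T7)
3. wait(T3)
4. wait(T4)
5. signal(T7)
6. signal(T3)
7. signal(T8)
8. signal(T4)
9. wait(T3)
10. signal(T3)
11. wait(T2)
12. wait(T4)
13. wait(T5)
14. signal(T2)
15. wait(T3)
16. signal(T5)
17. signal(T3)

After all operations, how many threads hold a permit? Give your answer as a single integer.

Step 1: wait(T8) -> count=1 queue=[] holders={T8}
Step 2: wait(T7) -> count=0 queue=[] holders={T7,T8}
Step 3: wait(T3) -> count=0 queue=[T3] holders={T7,T8}
Step 4: wait(T4) -> count=0 queue=[T3,T4] holders={T7,T8}
Step 5: signal(T7) -> count=0 queue=[T4] holders={T3,T8}
Step 6: signal(T3) -> count=0 queue=[] holders={T4,T8}
Step 7: signal(T8) -> count=1 queue=[] holders={T4}
Step 8: signal(T4) -> count=2 queue=[] holders={none}
Step 9: wait(T3) -> count=1 queue=[] holders={T3}
Step 10: signal(T3) -> count=2 queue=[] holders={none}
Step 11: wait(T2) -> count=1 queue=[] holders={T2}
Step 12: wait(T4) -> count=0 queue=[] holders={T2,T4}
Step 13: wait(T5) -> count=0 queue=[T5] holders={T2,T4}
Step 14: signal(T2) -> count=0 queue=[] holders={T4,T5}
Step 15: wait(T3) -> count=0 queue=[T3] holders={T4,T5}
Step 16: signal(T5) -> count=0 queue=[] holders={T3,T4}
Step 17: signal(T3) -> count=1 queue=[] holders={T4}
Final holders: {T4} -> 1 thread(s)

Answer: 1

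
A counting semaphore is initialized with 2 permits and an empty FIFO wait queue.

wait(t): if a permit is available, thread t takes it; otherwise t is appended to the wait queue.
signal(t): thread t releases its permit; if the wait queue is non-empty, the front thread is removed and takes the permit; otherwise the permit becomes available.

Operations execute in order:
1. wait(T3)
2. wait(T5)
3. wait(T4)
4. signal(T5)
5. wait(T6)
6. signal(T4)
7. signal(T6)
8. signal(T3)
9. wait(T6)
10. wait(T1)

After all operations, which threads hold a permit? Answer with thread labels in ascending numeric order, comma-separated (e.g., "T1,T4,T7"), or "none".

Step 1: wait(T3) -> count=1 queue=[] holders={T3}
Step 2: wait(T5) -> count=0 queue=[] holders={T3,T5}
Step 3: wait(T4) -> count=0 queue=[T4] holders={T3,T5}
Step 4: signal(T5) -> count=0 queue=[] holders={T3,T4}
Step 5: wait(T6) -> count=0 queue=[T6] holders={T3,T4}
Step 6: signal(T4) -> count=0 queue=[] holders={T3,T6}
Step 7: signal(T6) -> count=1 queue=[] holders={T3}
Step 8: signal(T3) -> count=2 queue=[] holders={none}
Step 9: wait(T6) -> count=1 queue=[] holders={T6}
Step 10: wait(T1) -> count=0 queue=[] holders={T1,T6}
Final holders: T1,T6

Answer: T1,T6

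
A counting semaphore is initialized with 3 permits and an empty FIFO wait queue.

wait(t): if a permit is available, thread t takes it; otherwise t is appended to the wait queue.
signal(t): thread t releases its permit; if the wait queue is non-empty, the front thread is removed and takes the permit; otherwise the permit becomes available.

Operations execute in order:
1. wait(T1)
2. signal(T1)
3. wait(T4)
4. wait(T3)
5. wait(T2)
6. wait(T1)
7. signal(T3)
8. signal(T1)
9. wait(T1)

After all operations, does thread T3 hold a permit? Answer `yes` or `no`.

Answer: no

Derivation:
Step 1: wait(T1) -> count=2 queue=[] holders={T1}
Step 2: signal(T1) -> count=3 queue=[] holders={none}
Step 3: wait(T4) -> count=2 queue=[] holders={T4}
Step 4: wait(T3) -> count=1 queue=[] holders={T3,T4}
Step 5: wait(T2) -> count=0 queue=[] holders={T2,T3,T4}
Step 6: wait(T1) -> count=0 queue=[T1] holders={T2,T3,T4}
Step 7: signal(T3) -> count=0 queue=[] holders={T1,T2,T4}
Step 8: signal(T1) -> count=1 queue=[] holders={T2,T4}
Step 9: wait(T1) -> count=0 queue=[] holders={T1,T2,T4}
Final holders: {T1,T2,T4} -> T3 not in holders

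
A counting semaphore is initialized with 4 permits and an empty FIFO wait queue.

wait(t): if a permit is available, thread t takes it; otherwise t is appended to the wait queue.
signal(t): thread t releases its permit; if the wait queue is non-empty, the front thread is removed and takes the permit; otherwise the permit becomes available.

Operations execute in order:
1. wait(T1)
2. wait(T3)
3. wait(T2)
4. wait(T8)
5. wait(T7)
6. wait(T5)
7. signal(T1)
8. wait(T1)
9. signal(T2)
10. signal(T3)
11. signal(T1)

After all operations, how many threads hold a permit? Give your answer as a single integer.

Answer: 3

Derivation:
Step 1: wait(T1) -> count=3 queue=[] holders={T1}
Step 2: wait(T3) -> count=2 queue=[] holders={T1,T3}
Step 3: wait(T2) -> count=1 queue=[] holders={T1,T2,T3}
Step 4: wait(T8) -> count=0 queue=[] holders={T1,T2,T3,T8}
Step 5: wait(T7) -> count=0 queue=[T7] holders={T1,T2,T3,T8}
Step 6: wait(T5) -> count=0 queue=[T7,T5] holders={T1,T2,T3,T8}
Step 7: signal(T1) -> count=0 queue=[T5] holders={T2,T3,T7,T8}
Step 8: wait(T1) -> count=0 queue=[T5,T1] holders={T2,T3,T7,T8}
Step 9: signal(T2) -> count=0 queue=[T1] holders={T3,T5,T7,T8}
Step 10: signal(T3) -> count=0 queue=[] holders={T1,T5,T7,T8}
Step 11: signal(T1) -> count=1 queue=[] holders={T5,T7,T8}
Final holders: {T5,T7,T8} -> 3 thread(s)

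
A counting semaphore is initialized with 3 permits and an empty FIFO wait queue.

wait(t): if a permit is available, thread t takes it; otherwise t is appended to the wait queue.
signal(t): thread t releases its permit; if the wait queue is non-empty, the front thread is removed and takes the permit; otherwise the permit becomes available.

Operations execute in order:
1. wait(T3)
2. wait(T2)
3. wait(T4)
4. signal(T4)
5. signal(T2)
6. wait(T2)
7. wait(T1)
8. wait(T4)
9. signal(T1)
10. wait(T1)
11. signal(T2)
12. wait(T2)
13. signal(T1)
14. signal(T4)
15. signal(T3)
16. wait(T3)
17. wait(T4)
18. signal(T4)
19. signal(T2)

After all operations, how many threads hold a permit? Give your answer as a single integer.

Step 1: wait(T3) -> count=2 queue=[] holders={T3}
Step 2: wait(T2) -> count=1 queue=[] holders={T2,T3}
Step 3: wait(T4) -> count=0 queue=[] holders={T2,T3,T4}
Step 4: signal(T4) -> count=1 queue=[] holders={T2,T3}
Step 5: signal(T2) -> count=2 queue=[] holders={T3}
Step 6: wait(T2) -> count=1 queue=[] holders={T2,T3}
Step 7: wait(T1) -> count=0 queue=[] holders={T1,T2,T3}
Step 8: wait(T4) -> count=0 queue=[T4] holders={T1,T2,T3}
Step 9: signal(T1) -> count=0 queue=[] holders={T2,T3,T4}
Step 10: wait(T1) -> count=0 queue=[T1] holders={T2,T3,T4}
Step 11: signal(T2) -> count=0 queue=[] holders={T1,T3,T4}
Step 12: wait(T2) -> count=0 queue=[T2] holders={T1,T3,T4}
Step 13: signal(T1) -> count=0 queue=[] holders={T2,T3,T4}
Step 14: signal(T4) -> count=1 queue=[] holders={T2,T3}
Step 15: signal(T3) -> count=2 queue=[] holders={T2}
Step 16: wait(T3) -> count=1 queue=[] holders={T2,T3}
Step 17: wait(T4) -> count=0 queue=[] holders={T2,T3,T4}
Step 18: signal(T4) -> count=1 queue=[] holders={T2,T3}
Step 19: signal(T2) -> count=2 queue=[] holders={T3}
Final holders: {T3} -> 1 thread(s)

Answer: 1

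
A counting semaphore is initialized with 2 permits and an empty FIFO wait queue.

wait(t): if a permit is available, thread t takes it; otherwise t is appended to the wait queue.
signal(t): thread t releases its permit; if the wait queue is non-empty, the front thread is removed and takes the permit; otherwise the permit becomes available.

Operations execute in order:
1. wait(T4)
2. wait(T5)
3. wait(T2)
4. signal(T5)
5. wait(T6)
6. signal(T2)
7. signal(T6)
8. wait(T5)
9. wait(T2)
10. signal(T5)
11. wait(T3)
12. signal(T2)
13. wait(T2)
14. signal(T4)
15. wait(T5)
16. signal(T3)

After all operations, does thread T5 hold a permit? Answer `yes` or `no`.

Answer: yes

Derivation:
Step 1: wait(T4) -> count=1 queue=[] holders={T4}
Step 2: wait(T5) -> count=0 queue=[] holders={T4,T5}
Step 3: wait(T2) -> count=0 queue=[T2] holders={T4,T5}
Step 4: signal(T5) -> count=0 queue=[] holders={T2,T4}
Step 5: wait(T6) -> count=0 queue=[T6] holders={T2,T4}
Step 6: signal(T2) -> count=0 queue=[] holders={T4,T6}
Step 7: signal(T6) -> count=1 queue=[] holders={T4}
Step 8: wait(T5) -> count=0 queue=[] holders={T4,T5}
Step 9: wait(T2) -> count=0 queue=[T2] holders={T4,T5}
Step 10: signal(T5) -> count=0 queue=[] holders={T2,T4}
Step 11: wait(T3) -> count=0 queue=[T3] holders={T2,T4}
Step 12: signal(T2) -> count=0 queue=[] holders={T3,T4}
Step 13: wait(T2) -> count=0 queue=[T2] holders={T3,T4}
Step 14: signal(T4) -> count=0 queue=[] holders={T2,T3}
Step 15: wait(T5) -> count=0 queue=[T5] holders={T2,T3}
Step 16: signal(T3) -> count=0 queue=[] holders={T2,T5}
Final holders: {T2,T5} -> T5 in holders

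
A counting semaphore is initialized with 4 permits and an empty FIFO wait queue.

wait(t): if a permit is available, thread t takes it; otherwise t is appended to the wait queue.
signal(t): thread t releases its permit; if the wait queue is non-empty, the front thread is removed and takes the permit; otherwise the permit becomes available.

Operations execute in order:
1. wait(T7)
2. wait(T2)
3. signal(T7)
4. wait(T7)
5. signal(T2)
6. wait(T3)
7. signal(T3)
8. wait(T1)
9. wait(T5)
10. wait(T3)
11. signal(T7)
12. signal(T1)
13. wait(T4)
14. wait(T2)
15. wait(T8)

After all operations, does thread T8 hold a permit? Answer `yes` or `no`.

Step 1: wait(T7) -> count=3 queue=[] holders={T7}
Step 2: wait(T2) -> count=2 queue=[] holders={T2,T7}
Step 3: signal(T7) -> count=3 queue=[] holders={T2}
Step 4: wait(T7) -> count=2 queue=[] holders={T2,T7}
Step 5: signal(T2) -> count=3 queue=[] holders={T7}
Step 6: wait(T3) -> count=2 queue=[] holders={T3,T7}
Step 7: signal(T3) -> count=3 queue=[] holders={T7}
Step 8: wait(T1) -> count=2 queue=[] holders={T1,T7}
Step 9: wait(T5) -> count=1 queue=[] holders={T1,T5,T7}
Step 10: wait(T3) -> count=0 queue=[] holders={T1,T3,T5,T7}
Step 11: signal(T7) -> count=1 queue=[] holders={T1,T3,T5}
Step 12: signal(T1) -> count=2 queue=[] holders={T3,T5}
Step 13: wait(T4) -> count=1 queue=[] holders={T3,T4,T5}
Step 14: wait(T2) -> count=0 queue=[] holders={T2,T3,T4,T5}
Step 15: wait(T8) -> count=0 queue=[T8] holders={T2,T3,T4,T5}
Final holders: {T2,T3,T4,T5} -> T8 not in holders

Answer: no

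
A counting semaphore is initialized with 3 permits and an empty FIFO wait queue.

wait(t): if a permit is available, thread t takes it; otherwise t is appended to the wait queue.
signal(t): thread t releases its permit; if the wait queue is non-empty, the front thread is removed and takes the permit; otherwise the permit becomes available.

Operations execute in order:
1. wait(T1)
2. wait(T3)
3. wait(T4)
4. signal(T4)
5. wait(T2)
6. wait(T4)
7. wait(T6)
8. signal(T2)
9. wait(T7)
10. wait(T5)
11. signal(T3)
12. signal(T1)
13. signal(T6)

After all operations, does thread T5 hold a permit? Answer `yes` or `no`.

Answer: yes

Derivation:
Step 1: wait(T1) -> count=2 queue=[] holders={T1}
Step 2: wait(T3) -> count=1 queue=[] holders={T1,T3}
Step 3: wait(T4) -> count=0 queue=[] holders={T1,T3,T4}
Step 4: signal(T4) -> count=1 queue=[] holders={T1,T3}
Step 5: wait(T2) -> count=0 queue=[] holders={T1,T2,T3}
Step 6: wait(T4) -> count=0 queue=[T4] holders={T1,T2,T3}
Step 7: wait(T6) -> count=0 queue=[T4,T6] holders={T1,T2,T3}
Step 8: signal(T2) -> count=0 queue=[T6] holders={T1,T3,T4}
Step 9: wait(T7) -> count=0 queue=[T6,T7] holders={T1,T3,T4}
Step 10: wait(T5) -> count=0 queue=[T6,T7,T5] holders={T1,T3,T4}
Step 11: signal(T3) -> count=0 queue=[T7,T5] holders={T1,T4,T6}
Step 12: signal(T1) -> count=0 queue=[T5] holders={T4,T6,T7}
Step 13: signal(T6) -> count=0 queue=[] holders={T4,T5,T7}
Final holders: {T4,T5,T7} -> T5 in holders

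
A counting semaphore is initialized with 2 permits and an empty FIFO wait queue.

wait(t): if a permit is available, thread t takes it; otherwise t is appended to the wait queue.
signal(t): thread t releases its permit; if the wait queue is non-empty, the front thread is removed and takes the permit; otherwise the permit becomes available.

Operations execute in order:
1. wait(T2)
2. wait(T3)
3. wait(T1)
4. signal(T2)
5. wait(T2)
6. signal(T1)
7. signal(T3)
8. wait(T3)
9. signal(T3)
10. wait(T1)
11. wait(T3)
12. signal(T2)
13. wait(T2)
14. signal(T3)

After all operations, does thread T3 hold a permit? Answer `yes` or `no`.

Answer: no

Derivation:
Step 1: wait(T2) -> count=1 queue=[] holders={T2}
Step 2: wait(T3) -> count=0 queue=[] holders={T2,T3}
Step 3: wait(T1) -> count=0 queue=[T1] holders={T2,T3}
Step 4: signal(T2) -> count=0 queue=[] holders={T1,T3}
Step 5: wait(T2) -> count=0 queue=[T2] holders={T1,T3}
Step 6: signal(T1) -> count=0 queue=[] holders={T2,T3}
Step 7: signal(T3) -> count=1 queue=[] holders={T2}
Step 8: wait(T3) -> count=0 queue=[] holders={T2,T3}
Step 9: signal(T3) -> count=1 queue=[] holders={T2}
Step 10: wait(T1) -> count=0 queue=[] holders={T1,T2}
Step 11: wait(T3) -> count=0 queue=[T3] holders={T1,T2}
Step 12: signal(T2) -> count=0 queue=[] holders={T1,T3}
Step 13: wait(T2) -> count=0 queue=[T2] holders={T1,T3}
Step 14: signal(T3) -> count=0 queue=[] holders={T1,T2}
Final holders: {T1,T2} -> T3 not in holders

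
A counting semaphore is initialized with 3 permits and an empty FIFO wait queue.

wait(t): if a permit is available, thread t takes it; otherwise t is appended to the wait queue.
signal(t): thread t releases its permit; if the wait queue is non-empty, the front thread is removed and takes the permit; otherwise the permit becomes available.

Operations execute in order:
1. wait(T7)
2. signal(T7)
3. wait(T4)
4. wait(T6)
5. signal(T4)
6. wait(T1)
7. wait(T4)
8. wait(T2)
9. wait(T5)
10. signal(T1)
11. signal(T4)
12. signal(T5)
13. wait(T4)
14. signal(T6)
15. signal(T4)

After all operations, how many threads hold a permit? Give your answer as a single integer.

Step 1: wait(T7) -> count=2 queue=[] holders={T7}
Step 2: signal(T7) -> count=3 queue=[] holders={none}
Step 3: wait(T4) -> count=2 queue=[] holders={T4}
Step 4: wait(T6) -> count=1 queue=[] holders={T4,T6}
Step 5: signal(T4) -> count=2 queue=[] holders={T6}
Step 6: wait(T1) -> count=1 queue=[] holders={T1,T6}
Step 7: wait(T4) -> count=0 queue=[] holders={T1,T4,T6}
Step 8: wait(T2) -> count=0 queue=[T2] holders={T1,T4,T6}
Step 9: wait(T5) -> count=0 queue=[T2,T5] holders={T1,T4,T6}
Step 10: signal(T1) -> count=0 queue=[T5] holders={T2,T4,T6}
Step 11: signal(T4) -> count=0 queue=[] holders={T2,T5,T6}
Step 12: signal(T5) -> count=1 queue=[] holders={T2,T6}
Step 13: wait(T4) -> count=0 queue=[] holders={T2,T4,T6}
Step 14: signal(T6) -> count=1 queue=[] holders={T2,T4}
Step 15: signal(T4) -> count=2 queue=[] holders={T2}
Final holders: {T2} -> 1 thread(s)

Answer: 1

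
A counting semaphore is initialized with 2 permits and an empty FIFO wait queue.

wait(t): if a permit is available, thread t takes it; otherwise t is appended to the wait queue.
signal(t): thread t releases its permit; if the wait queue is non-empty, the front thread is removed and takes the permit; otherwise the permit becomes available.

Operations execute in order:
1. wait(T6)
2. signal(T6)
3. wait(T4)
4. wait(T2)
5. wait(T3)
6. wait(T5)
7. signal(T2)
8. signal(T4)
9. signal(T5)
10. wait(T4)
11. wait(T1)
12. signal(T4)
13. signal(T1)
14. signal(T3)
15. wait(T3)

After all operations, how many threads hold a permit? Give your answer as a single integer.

Answer: 1

Derivation:
Step 1: wait(T6) -> count=1 queue=[] holders={T6}
Step 2: signal(T6) -> count=2 queue=[] holders={none}
Step 3: wait(T4) -> count=1 queue=[] holders={T4}
Step 4: wait(T2) -> count=0 queue=[] holders={T2,T4}
Step 5: wait(T3) -> count=0 queue=[T3] holders={T2,T4}
Step 6: wait(T5) -> count=0 queue=[T3,T5] holders={T2,T4}
Step 7: signal(T2) -> count=0 queue=[T5] holders={T3,T4}
Step 8: signal(T4) -> count=0 queue=[] holders={T3,T5}
Step 9: signal(T5) -> count=1 queue=[] holders={T3}
Step 10: wait(T4) -> count=0 queue=[] holders={T3,T4}
Step 11: wait(T1) -> count=0 queue=[T1] holders={T3,T4}
Step 12: signal(T4) -> count=0 queue=[] holders={T1,T3}
Step 13: signal(T1) -> count=1 queue=[] holders={T3}
Step 14: signal(T3) -> count=2 queue=[] holders={none}
Step 15: wait(T3) -> count=1 queue=[] holders={T3}
Final holders: {T3} -> 1 thread(s)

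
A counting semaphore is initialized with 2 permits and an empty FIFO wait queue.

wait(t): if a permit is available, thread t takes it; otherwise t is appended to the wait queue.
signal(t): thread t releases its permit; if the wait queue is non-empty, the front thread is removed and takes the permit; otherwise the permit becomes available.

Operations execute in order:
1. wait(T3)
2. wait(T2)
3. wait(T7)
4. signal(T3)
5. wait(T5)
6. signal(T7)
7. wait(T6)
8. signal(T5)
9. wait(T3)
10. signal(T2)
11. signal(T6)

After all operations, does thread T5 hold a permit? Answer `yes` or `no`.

Step 1: wait(T3) -> count=1 queue=[] holders={T3}
Step 2: wait(T2) -> count=0 queue=[] holders={T2,T3}
Step 3: wait(T7) -> count=0 queue=[T7] holders={T2,T3}
Step 4: signal(T3) -> count=0 queue=[] holders={T2,T7}
Step 5: wait(T5) -> count=0 queue=[T5] holders={T2,T7}
Step 6: signal(T7) -> count=0 queue=[] holders={T2,T5}
Step 7: wait(T6) -> count=0 queue=[T6] holders={T2,T5}
Step 8: signal(T5) -> count=0 queue=[] holders={T2,T6}
Step 9: wait(T3) -> count=0 queue=[T3] holders={T2,T6}
Step 10: signal(T2) -> count=0 queue=[] holders={T3,T6}
Step 11: signal(T6) -> count=1 queue=[] holders={T3}
Final holders: {T3} -> T5 not in holders

Answer: no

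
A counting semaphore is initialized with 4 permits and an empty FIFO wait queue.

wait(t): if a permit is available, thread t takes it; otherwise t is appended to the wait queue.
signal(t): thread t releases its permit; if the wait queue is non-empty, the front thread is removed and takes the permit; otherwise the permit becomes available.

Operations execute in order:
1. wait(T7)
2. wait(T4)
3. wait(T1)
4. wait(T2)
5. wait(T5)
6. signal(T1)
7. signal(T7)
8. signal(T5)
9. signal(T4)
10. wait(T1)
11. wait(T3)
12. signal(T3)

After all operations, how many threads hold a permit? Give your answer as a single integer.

Answer: 2

Derivation:
Step 1: wait(T7) -> count=3 queue=[] holders={T7}
Step 2: wait(T4) -> count=2 queue=[] holders={T4,T7}
Step 3: wait(T1) -> count=1 queue=[] holders={T1,T4,T7}
Step 4: wait(T2) -> count=0 queue=[] holders={T1,T2,T4,T7}
Step 5: wait(T5) -> count=0 queue=[T5] holders={T1,T2,T4,T7}
Step 6: signal(T1) -> count=0 queue=[] holders={T2,T4,T5,T7}
Step 7: signal(T7) -> count=1 queue=[] holders={T2,T4,T5}
Step 8: signal(T5) -> count=2 queue=[] holders={T2,T4}
Step 9: signal(T4) -> count=3 queue=[] holders={T2}
Step 10: wait(T1) -> count=2 queue=[] holders={T1,T2}
Step 11: wait(T3) -> count=1 queue=[] holders={T1,T2,T3}
Step 12: signal(T3) -> count=2 queue=[] holders={T1,T2}
Final holders: {T1,T2} -> 2 thread(s)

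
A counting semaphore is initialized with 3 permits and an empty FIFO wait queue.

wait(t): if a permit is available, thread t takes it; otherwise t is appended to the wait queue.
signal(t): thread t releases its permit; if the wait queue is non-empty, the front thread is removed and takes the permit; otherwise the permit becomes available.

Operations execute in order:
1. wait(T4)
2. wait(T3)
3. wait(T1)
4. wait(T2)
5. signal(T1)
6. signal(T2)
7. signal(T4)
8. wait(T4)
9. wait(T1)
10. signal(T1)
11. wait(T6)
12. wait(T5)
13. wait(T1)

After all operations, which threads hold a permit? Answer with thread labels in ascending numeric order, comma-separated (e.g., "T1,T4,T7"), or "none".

Step 1: wait(T4) -> count=2 queue=[] holders={T4}
Step 2: wait(T3) -> count=1 queue=[] holders={T3,T4}
Step 3: wait(T1) -> count=0 queue=[] holders={T1,T3,T4}
Step 4: wait(T2) -> count=0 queue=[T2] holders={T1,T3,T4}
Step 5: signal(T1) -> count=0 queue=[] holders={T2,T3,T4}
Step 6: signal(T2) -> count=1 queue=[] holders={T3,T4}
Step 7: signal(T4) -> count=2 queue=[] holders={T3}
Step 8: wait(T4) -> count=1 queue=[] holders={T3,T4}
Step 9: wait(T1) -> count=0 queue=[] holders={T1,T3,T4}
Step 10: signal(T1) -> count=1 queue=[] holders={T3,T4}
Step 11: wait(T6) -> count=0 queue=[] holders={T3,T4,T6}
Step 12: wait(T5) -> count=0 queue=[T5] holders={T3,T4,T6}
Step 13: wait(T1) -> count=0 queue=[T5,T1] holders={T3,T4,T6}
Final holders: T3,T4,T6

Answer: T3,T4,T6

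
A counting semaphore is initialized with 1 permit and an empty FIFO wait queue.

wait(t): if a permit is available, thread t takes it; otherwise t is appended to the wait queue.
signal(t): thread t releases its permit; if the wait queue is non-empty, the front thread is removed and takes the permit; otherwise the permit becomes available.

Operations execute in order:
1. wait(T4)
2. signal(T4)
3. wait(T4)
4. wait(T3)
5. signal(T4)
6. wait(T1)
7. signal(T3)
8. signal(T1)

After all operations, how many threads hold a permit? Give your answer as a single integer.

Answer: 0

Derivation:
Step 1: wait(T4) -> count=0 queue=[] holders={T4}
Step 2: signal(T4) -> count=1 queue=[] holders={none}
Step 3: wait(T4) -> count=0 queue=[] holders={T4}
Step 4: wait(T3) -> count=0 queue=[T3] holders={T4}
Step 5: signal(T4) -> count=0 queue=[] holders={T3}
Step 6: wait(T1) -> count=0 queue=[T1] holders={T3}
Step 7: signal(T3) -> count=0 queue=[] holders={T1}
Step 8: signal(T1) -> count=1 queue=[] holders={none}
Final holders: {none} -> 0 thread(s)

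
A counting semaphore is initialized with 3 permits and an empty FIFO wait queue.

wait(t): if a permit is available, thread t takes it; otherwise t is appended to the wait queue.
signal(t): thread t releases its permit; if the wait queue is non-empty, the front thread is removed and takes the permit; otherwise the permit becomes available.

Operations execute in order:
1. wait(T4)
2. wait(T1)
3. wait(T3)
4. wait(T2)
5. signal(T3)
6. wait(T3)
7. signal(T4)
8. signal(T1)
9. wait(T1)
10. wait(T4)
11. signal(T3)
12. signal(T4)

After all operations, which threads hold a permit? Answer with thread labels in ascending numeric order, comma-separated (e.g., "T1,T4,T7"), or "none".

Answer: T1,T2

Derivation:
Step 1: wait(T4) -> count=2 queue=[] holders={T4}
Step 2: wait(T1) -> count=1 queue=[] holders={T1,T4}
Step 3: wait(T3) -> count=0 queue=[] holders={T1,T3,T4}
Step 4: wait(T2) -> count=0 queue=[T2] holders={T1,T3,T4}
Step 5: signal(T3) -> count=0 queue=[] holders={T1,T2,T4}
Step 6: wait(T3) -> count=0 queue=[T3] holders={T1,T2,T4}
Step 7: signal(T4) -> count=0 queue=[] holders={T1,T2,T3}
Step 8: signal(T1) -> count=1 queue=[] holders={T2,T3}
Step 9: wait(T1) -> count=0 queue=[] holders={T1,T2,T3}
Step 10: wait(T4) -> count=0 queue=[T4] holders={T1,T2,T3}
Step 11: signal(T3) -> count=0 queue=[] holders={T1,T2,T4}
Step 12: signal(T4) -> count=1 queue=[] holders={T1,T2}
Final holders: T1,T2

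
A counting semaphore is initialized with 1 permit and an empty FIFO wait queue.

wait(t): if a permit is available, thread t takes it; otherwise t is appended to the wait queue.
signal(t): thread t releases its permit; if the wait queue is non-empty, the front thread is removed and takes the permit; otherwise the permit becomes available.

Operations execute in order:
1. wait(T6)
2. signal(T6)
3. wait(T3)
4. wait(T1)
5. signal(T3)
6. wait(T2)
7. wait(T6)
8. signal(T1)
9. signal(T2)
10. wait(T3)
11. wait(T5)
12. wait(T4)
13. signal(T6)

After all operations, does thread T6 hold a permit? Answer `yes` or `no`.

Step 1: wait(T6) -> count=0 queue=[] holders={T6}
Step 2: signal(T6) -> count=1 queue=[] holders={none}
Step 3: wait(T3) -> count=0 queue=[] holders={T3}
Step 4: wait(T1) -> count=0 queue=[T1] holders={T3}
Step 5: signal(T3) -> count=0 queue=[] holders={T1}
Step 6: wait(T2) -> count=0 queue=[T2] holders={T1}
Step 7: wait(T6) -> count=0 queue=[T2,T6] holders={T1}
Step 8: signal(T1) -> count=0 queue=[T6] holders={T2}
Step 9: signal(T2) -> count=0 queue=[] holders={T6}
Step 10: wait(T3) -> count=0 queue=[T3] holders={T6}
Step 11: wait(T5) -> count=0 queue=[T3,T5] holders={T6}
Step 12: wait(T4) -> count=0 queue=[T3,T5,T4] holders={T6}
Step 13: signal(T6) -> count=0 queue=[T5,T4] holders={T3}
Final holders: {T3} -> T6 not in holders

Answer: no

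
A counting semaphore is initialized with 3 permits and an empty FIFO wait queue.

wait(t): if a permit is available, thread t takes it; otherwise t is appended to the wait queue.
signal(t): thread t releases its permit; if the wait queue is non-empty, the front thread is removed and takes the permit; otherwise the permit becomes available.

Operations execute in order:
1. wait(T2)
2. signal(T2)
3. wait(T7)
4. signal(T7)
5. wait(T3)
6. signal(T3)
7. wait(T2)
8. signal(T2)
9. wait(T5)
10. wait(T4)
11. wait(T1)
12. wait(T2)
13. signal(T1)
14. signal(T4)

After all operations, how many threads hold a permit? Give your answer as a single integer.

Step 1: wait(T2) -> count=2 queue=[] holders={T2}
Step 2: signal(T2) -> count=3 queue=[] holders={none}
Step 3: wait(T7) -> count=2 queue=[] holders={T7}
Step 4: signal(T7) -> count=3 queue=[] holders={none}
Step 5: wait(T3) -> count=2 queue=[] holders={T3}
Step 6: signal(T3) -> count=3 queue=[] holders={none}
Step 7: wait(T2) -> count=2 queue=[] holders={T2}
Step 8: signal(T2) -> count=3 queue=[] holders={none}
Step 9: wait(T5) -> count=2 queue=[] holders={T5}
Step 10: wait(T4) -> count=1 queue=[] holders={T4,T5}
Step 11: wait(T1) -> count=0 queue=[] holders={T1,T4,T5}
Step 12: wait(T2) -> count=0 queue=[T2] holders={T1,T4,T5}
Step 13: signal(T1) -> count=0 queue=[] holders={T2,T4,T5}
Step 14: signal(T4) -> count=1 queue=[] holders={T2,T5}
Final holders: {T2,T5} -> 2 thread(s)

Answer: 2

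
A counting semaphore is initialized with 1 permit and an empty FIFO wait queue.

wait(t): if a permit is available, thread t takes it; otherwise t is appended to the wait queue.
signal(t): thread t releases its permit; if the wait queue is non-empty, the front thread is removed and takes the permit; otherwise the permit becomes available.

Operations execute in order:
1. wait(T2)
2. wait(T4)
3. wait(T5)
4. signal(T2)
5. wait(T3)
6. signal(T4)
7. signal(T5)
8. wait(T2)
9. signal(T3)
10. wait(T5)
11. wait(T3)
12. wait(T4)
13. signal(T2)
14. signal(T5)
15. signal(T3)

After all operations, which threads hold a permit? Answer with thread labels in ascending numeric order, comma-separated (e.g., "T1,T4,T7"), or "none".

Answer: T4

Derivation:
Step 1: wait(T2) -> count=0 queue=[] holders={T2}
Step 2: wait(T4) -> count=0 queue=[T4] holders={T2}
Step 3: wait(T5) -> count=0 queue=[T4,T5] holders={T2}
Step 4: signal(T2) -> count=0 queue=[T5] holders={T4}
Step 5: wait(T3) -> count=0 queue=[T5,T3] holders={T4}
Step 6: signal(T4) -> count=0 queue=[T3] holders={T5}
Step 7: signal(T5) -> count=0 queue=[] holders={T3}
Step 8: wait(T2) -> count=0 queue=[T2] holders={T3}
Step 9: signal(T3) -> count=0 queue=[] holders={T2}
Step 10: wait(T5) -> count=0 queue=[T5] holders={T2}
Step 11: wait(T3) -> count=0 queue=[T5,T3] holders={T2}
Step 12: wait(T4) -> count=0 queue=[T5,T3,T4] holders={T2}
Step 13: signal(T2) -> count=0 queue=[T3,T4] holders={T5}
Step 14: signal(T5) -> count=0 queue=[T4] holders={T3}
Step 15: signal(T3) -> count=0 queue=[] holders={T4}
Final holders: T4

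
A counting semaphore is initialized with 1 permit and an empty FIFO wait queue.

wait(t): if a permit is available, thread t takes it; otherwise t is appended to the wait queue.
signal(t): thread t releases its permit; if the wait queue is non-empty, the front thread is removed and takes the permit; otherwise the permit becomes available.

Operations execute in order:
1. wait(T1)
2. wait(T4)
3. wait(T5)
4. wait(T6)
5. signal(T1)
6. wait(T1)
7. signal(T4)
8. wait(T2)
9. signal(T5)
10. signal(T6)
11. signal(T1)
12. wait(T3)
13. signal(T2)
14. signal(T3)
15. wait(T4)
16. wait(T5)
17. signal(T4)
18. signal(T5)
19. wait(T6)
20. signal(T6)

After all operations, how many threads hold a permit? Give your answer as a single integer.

Answer: 0

Derivation:
Step 1: wait(T1) -> count=0 queue=[] holders={T1}
Step 2: wait(T4) -> count=0 queue=[T4] holders={T1}
Step 3: wait(T5) -> count=0 queue=[T4,T5] holders={T1}
Step 4: wait(T6) -> count=0 queue=[T4,T5,T6] holders={T1}
Step 5: signal(T1) -> count=0 queue=[T5,T6] holders={T4}
Step 6: wait(T1) -> count=0 queue=[T5,T6,T1] holders={T4}
Step 7: signal(T4) -> count=0 queue=[T6,T1] holders={T5}
Step 8: wait(T2) -> count=0 queue=[T6,T1,T2] holders={T5}
Step 9: signal(T5) -> count=0 queue=[T1,T2] holders={T6}
Step 10: signal(T6) -> count=0 queue=[T2] holders={T1}
Step 11: signal(T1) -> count=0 queue=[] holders={T2}
Step 12: wait(T3) -> count=0 queue=[T3] holders={T2}
Step 13: signal(T2) -> count=0 queue=[] holders={T3}
Step 14: signal(T3) -> count=1 queue=[] holders={none}
Step 15: wait(T4) -> count=0 queue=[] holders={T4}
Step 16: wait(T5) -> count=0 queue=[T5] holders={T4}
Step 17: signal(T4) -> count=0 queue=[] holders={T5}
Step 18: signal(T5) -> count=1 queue=[] holders={none}
Step 19: wait(T6) -> count=0 queue=[] holders={T6}
Step 20: signal(T6) -> count=1 queue=[] holders={none}
Final holders: {none} -> 0 thread(s)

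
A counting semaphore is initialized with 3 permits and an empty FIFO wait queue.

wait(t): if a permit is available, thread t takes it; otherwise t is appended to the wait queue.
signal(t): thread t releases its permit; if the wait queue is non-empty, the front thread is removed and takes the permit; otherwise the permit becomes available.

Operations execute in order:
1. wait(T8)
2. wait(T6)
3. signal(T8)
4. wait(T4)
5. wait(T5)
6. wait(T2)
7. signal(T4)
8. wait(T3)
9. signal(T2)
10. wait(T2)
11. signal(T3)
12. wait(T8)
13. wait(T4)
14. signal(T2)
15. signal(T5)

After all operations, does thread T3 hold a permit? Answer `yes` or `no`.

Answer: no

Derivation:
Step 1: wait(T8) -> count=2 queue=[] holders={T8}
Step 2: wait(T6) -> count=1 queue=[] holders={T6,T8}
Step 3: signal(T8) -> count=2 queue=[] holders={T6}
Step 4: wait(T4) -> count=1 queue=[] holders={T4,T6}
Step 5: wait(T5) -> count=0 queue=[] holders={T4,T5,T6}
Step 6: wait(T2) -> count=0 queue=[T2] holders={T4,T5,T6}
Step 7: signal(T4) -> count=0 queue=[] holders={T2,T5,T6}
Step 8: wait(T3) -> count=0 queue=[T3] holders={T2,T5,T6}
Step 9: signal(T2) -> count=0 queue=[] holders={T3,T5,T6}
Step 10: wait(T2) -> count=0 queue=[T2] holders={T3,T5,T6}
Step 11: signal(T3) -> count=0 queue=[] holders={T2,T5,T6}
Step 12: wait(T8) -> count=0 queue=[T8] holders={T2,T5,T6}
Step 13: wait(T4) -> count=0 queue=[T8,T4] holders={T2,T5,T6}
Step 14: signal(T2) -> count=0 queue=[T4] holders={T5,T6,T8}
Step 15: signal(T5) -> count=0 queue=[] holders={T4,T6,T8}
Final holders: {T4,T6,T8} -> T3 not in holders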